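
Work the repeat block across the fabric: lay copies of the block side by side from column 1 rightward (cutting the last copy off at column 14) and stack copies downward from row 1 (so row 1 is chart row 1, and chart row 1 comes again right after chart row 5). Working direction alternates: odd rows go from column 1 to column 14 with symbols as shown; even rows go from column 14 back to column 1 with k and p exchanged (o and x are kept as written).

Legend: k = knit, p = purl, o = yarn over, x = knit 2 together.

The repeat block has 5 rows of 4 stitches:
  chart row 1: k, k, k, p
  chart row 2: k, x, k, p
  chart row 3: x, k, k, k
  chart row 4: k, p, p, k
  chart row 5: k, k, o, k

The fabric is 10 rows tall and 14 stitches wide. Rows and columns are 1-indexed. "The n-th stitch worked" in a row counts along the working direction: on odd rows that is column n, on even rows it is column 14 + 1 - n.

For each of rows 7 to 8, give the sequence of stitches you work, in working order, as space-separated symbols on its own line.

Result:
k x k p k x k p k x k p k x
p x p p p x p p p x p p p x

Derivation:
Row 7: chart row 2, RS - tile across columns 1-14 and work as-is.
Row 8: chart row 3, WS - tiled (columns 1-14): x k k k x k k k x k k k x k; work from column 14 back to 1 with k<->p swapped.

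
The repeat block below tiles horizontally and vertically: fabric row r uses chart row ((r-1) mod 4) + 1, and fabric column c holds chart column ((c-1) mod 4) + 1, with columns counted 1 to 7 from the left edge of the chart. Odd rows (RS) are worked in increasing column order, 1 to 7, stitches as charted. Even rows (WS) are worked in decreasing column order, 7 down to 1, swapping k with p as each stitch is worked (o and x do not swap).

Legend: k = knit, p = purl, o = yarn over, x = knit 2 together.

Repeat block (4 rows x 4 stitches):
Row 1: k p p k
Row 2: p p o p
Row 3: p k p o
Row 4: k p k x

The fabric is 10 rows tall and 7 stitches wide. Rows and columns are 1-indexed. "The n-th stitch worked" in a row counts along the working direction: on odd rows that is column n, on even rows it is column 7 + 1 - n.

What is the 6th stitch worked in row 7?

== STITCH ==
k

Derivation:
Row 7: (7-1) mod 4 = 2, so use chart row 3. Odd row -> RS.
Chart row 3 tiled across columns 1-7: p k p o p k p
Right side: take the tiled row as-is (worked left to right from column 1).
Counting 6 along the worked row gives k.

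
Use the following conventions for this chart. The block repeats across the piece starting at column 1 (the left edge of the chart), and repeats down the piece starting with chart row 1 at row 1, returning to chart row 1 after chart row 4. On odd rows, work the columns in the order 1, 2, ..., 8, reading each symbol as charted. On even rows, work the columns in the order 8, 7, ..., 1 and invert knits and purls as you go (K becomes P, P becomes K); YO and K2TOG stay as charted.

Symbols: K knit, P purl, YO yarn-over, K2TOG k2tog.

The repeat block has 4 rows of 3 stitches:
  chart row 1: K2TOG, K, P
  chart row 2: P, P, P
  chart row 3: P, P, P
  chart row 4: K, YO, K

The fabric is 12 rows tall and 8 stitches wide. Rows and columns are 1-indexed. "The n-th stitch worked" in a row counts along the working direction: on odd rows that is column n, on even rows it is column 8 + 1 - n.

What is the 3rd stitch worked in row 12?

Row 12: (12-1) mod 4 = 3, so use chart row 4. Even row -> WS.
Chart row 4 tiled across columns 1-8: K YO K K YO K K YO
WS row: flip the tiled sequence (start at column 8) and apply K<->P; YO and K2TOG stay.
Row 12 as worked: YO P P YO P P YO P
The 3rd stitch worked is P.

Stitch:
P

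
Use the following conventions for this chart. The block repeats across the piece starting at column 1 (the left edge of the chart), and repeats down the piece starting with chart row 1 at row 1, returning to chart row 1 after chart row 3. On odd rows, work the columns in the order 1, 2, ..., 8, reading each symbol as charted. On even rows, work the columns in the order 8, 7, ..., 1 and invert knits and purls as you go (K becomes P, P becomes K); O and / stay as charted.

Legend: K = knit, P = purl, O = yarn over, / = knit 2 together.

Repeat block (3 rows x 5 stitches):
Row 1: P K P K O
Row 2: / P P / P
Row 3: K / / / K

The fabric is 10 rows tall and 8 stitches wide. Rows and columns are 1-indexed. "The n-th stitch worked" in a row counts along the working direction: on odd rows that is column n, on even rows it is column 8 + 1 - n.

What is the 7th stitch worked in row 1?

Row 1: (1-1) mod 3 = 0, so use chart row 1. Odd row -> RS.
Chart row 1 tiled across columns 1-8: P K P K O P K P
RS row: no reversal, no swap; stitch n worked = column n.
Stitch 7 in working order -> K

== STITCH ==
K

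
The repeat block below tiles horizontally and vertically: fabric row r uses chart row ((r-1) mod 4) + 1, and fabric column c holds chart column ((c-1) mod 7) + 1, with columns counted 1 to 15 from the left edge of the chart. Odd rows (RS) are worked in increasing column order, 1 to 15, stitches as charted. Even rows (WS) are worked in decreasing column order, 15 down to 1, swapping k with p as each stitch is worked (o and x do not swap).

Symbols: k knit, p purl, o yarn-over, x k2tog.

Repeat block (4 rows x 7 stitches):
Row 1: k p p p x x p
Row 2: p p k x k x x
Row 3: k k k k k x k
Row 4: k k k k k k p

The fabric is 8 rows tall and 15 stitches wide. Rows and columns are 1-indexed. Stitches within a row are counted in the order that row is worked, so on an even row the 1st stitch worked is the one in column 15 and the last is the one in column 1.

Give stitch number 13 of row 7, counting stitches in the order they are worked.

Stitch:
x

Derivation:
Row 7: (7-1) mod 4 = 2, so use chart row 3. Odd row -> RS.
Chart row 3 tiled across columns 1-15: k k k k k x k k k k k k x k k
RS row: no reversal, no swap; stitch n worked = column n.
The 13th stitch worked is x.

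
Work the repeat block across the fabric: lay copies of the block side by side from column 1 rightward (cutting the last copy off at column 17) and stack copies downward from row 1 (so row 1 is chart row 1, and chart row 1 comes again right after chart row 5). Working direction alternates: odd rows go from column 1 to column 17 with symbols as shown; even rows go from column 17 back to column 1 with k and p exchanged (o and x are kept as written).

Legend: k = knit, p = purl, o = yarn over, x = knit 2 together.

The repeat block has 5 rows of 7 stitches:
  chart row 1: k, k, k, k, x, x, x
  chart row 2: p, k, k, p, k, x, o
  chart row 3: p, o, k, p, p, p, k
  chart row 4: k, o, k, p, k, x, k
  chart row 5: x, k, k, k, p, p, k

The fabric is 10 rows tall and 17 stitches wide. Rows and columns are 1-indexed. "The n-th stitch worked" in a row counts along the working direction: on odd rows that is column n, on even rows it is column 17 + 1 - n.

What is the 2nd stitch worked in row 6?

Row 6 uses chart row ((6-1) mod 5)+1 = 1. Row 6 is even, so WS.
Chart row 1 tiled across columns 1-17: k k k k x x x k k k k x x x k k k
WS row: flip the tiled sequence (start at column 17) and apply k<->p; o and x stay.
Row 6 as worked: p p p x x x p p p p x x x p p p p
Stitch 2 in working order -> p

Result:
p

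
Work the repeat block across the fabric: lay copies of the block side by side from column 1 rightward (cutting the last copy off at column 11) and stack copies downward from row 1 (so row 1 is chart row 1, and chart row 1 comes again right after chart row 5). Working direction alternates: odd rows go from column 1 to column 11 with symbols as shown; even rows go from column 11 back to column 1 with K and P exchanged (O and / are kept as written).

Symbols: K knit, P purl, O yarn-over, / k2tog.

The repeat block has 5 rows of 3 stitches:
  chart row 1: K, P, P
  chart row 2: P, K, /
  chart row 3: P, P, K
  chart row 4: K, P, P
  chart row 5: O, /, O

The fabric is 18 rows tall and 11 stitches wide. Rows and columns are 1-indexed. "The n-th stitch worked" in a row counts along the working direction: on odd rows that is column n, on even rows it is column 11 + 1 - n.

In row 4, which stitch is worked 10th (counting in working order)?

Result:
K

Derivation:
Row 4: (4-1) mod 5 = 3, so use chart row 4. Even row -> WS.
Chart row 4 tiled across columns 1-11: K P P K P P K P P K P
WS: work from column 11 back to column 1 (reverse the tiled row), swapping K<->P (O and / unchanged).
Row 4 as worked: K P K K P K K P K K P
Counting 10 along the worked row gives K.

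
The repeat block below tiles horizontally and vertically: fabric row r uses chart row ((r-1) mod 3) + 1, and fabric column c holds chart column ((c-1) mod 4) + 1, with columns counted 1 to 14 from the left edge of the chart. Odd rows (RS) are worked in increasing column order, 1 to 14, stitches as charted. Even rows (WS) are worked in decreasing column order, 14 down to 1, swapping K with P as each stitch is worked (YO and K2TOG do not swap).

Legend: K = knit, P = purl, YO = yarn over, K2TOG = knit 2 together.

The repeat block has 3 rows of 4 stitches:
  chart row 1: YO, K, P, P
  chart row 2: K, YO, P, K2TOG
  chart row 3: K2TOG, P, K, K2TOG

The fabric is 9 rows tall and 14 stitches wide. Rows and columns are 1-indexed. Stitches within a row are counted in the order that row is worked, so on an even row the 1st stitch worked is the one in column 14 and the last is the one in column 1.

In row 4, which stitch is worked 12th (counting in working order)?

Row 4 uses chart row ((4-1) mod 3)+1 = 1. Row 4 is even, so WS.
Chart row 1 tiled across columns 1-14: YO K P P YO K P P YO K P P YO K
WS: work from column 14 back to column 1 (reverse the tiled row), swapping K<->P (YO and K2TOG unchanged).
Row 4 as worked: P YO K K P YO K K P YO K K P YO
Stitch 12 in working order -> K

Stitch:
K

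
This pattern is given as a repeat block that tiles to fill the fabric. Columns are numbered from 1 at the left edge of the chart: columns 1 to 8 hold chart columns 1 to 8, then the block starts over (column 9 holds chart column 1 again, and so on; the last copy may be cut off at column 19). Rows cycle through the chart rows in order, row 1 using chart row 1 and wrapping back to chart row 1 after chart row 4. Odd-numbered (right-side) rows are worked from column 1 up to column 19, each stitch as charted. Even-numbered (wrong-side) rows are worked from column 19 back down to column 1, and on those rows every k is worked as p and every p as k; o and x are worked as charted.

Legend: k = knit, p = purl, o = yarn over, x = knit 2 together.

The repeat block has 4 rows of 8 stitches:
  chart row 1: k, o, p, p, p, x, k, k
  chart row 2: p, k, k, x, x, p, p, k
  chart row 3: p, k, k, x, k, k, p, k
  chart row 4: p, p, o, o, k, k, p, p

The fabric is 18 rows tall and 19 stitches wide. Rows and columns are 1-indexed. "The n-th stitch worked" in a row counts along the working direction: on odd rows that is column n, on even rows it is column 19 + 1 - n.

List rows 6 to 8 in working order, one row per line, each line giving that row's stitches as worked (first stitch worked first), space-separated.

Row 6: chart row 2, WS - tiled (columns 1-19): p k k x x p p k p k k x x p p k p k k; work from column 19 back to 1 with k<->p swapped.
Row 7: chart row 3, RS - tile across columns 1-19 and work as-is.
Row 8: chart row 4, WS - tiled (columns 1-19): p p o o k k p p p p o o k k p p p p o; work from column 19 back to 1 with k<->p swapped.

Rows as worked:
p p k p k k x x p p k p k k x x p p k
p k k x k k p k p k k x k k p k p k k
o k k k k p p o o k k k k p p o o k k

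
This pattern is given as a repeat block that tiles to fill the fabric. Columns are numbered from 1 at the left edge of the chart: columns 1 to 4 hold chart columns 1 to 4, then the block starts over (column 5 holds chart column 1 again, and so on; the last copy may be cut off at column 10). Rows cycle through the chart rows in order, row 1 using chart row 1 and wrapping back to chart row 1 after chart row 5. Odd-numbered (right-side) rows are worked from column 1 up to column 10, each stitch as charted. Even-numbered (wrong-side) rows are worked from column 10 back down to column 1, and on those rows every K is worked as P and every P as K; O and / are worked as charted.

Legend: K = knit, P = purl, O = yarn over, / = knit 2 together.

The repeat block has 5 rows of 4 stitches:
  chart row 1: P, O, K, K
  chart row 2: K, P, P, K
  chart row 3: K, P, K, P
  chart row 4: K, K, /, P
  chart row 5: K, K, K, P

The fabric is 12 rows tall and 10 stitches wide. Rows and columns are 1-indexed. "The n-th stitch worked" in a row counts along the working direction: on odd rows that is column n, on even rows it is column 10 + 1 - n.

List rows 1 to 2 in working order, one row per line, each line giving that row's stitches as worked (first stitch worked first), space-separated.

Row 1: chart row 1, RS - tile across columns 1-10 and work as-is.
Row 2: chart row 2, WS - tiled (columns 1-10): K P P K K P P K K P; work from column 10 back to 1 with K<->P swapped.

Result:
P O K K P O K K P O
K P P K K P P K K P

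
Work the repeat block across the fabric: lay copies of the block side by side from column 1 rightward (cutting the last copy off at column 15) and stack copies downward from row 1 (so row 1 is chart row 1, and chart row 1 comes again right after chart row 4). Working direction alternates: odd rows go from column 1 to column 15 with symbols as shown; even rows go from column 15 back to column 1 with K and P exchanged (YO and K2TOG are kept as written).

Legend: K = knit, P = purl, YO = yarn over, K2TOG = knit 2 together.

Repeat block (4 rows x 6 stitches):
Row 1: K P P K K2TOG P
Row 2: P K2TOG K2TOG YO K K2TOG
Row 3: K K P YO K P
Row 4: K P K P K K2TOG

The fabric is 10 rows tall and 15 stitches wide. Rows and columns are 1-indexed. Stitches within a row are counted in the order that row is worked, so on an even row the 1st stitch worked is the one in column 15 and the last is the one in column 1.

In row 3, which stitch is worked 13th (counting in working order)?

== STITCH ==
K

Derivation:
Row 3 uses chart row ((3-1) mod 4)+1 = 3. Row 3 is odd, so RS.
Chart row 3 tiled across columns 1-15: K K P YO K P K K P YO K P K K P
Right side: take the tiled row as-is (worked left to right from column 1).
Counting 13 along the worked row gives K.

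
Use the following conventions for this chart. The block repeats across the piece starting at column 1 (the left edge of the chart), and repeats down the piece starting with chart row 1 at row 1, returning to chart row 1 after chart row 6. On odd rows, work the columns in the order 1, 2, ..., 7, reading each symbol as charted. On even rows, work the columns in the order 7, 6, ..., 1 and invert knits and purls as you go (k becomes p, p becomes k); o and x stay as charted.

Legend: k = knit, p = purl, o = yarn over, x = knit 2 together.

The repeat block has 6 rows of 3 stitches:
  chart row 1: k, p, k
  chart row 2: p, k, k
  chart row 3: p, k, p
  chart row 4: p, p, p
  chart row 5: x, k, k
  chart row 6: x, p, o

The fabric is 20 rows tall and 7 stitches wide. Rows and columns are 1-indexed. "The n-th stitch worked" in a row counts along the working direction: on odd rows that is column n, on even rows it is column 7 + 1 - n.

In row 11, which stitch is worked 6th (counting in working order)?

== STITCH ==
k

Derivation:
For row 11: chart row = ((11-1) mod 6) + 1 = 5; this is a RS (odd) row.
Chart row 5 tiled across columns 1-7: x k k x k k x
RS: work column 1 to column 7, symbols as charted — the tiled row is the row as worked.
Stitch 6 in working order -> k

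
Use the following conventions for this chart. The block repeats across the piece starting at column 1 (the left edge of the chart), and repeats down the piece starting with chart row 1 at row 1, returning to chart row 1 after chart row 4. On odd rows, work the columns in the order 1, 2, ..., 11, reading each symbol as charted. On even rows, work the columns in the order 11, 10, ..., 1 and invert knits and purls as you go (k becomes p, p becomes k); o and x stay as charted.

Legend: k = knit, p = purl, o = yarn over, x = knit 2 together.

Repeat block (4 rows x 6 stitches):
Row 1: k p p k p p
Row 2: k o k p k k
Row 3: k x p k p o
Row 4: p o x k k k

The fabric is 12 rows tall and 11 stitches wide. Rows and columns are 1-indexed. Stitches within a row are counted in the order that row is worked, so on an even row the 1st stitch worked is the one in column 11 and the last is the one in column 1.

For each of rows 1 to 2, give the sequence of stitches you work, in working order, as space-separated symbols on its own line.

== ROWS AS WORKED ==
k p p k p p k p p k p
p k p o p p p k p o p

Derivation:
Row 1: chart row 1, RS - tile across columns 1-11 and work as-is.
Row 2: chart row 2, WS - tiled (columns 1-11): k o k p k k k o k p k; work from column 11 back to 1 with k<->p swapped.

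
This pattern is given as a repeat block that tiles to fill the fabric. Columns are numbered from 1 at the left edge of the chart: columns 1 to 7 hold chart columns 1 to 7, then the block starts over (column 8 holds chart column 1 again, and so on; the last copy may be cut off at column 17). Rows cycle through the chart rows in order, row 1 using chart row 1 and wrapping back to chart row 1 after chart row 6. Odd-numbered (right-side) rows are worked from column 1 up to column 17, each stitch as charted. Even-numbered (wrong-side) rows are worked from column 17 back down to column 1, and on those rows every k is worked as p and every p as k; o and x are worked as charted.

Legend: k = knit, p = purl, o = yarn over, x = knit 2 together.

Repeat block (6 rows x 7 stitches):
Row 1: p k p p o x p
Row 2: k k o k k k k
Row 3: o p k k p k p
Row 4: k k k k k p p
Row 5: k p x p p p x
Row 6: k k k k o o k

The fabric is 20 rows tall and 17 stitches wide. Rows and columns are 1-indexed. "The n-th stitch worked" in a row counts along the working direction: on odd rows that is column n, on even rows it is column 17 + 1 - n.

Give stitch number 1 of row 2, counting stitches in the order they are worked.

Result:
o

Derivation:
Row 2: (2-1) mod 6 = 1, so use chart row 2. Even row -> WS.
Chart row 2 tiled across columns 1-17: k k o k k k k k k o k k k k k k o
Wrong side: read the tiled row from column 17 down to 1 and exchange k with p (leave o, x).
Row 2 as worked: o p p p p p p o p p p p p p o p p
The 1st stitch worked is o.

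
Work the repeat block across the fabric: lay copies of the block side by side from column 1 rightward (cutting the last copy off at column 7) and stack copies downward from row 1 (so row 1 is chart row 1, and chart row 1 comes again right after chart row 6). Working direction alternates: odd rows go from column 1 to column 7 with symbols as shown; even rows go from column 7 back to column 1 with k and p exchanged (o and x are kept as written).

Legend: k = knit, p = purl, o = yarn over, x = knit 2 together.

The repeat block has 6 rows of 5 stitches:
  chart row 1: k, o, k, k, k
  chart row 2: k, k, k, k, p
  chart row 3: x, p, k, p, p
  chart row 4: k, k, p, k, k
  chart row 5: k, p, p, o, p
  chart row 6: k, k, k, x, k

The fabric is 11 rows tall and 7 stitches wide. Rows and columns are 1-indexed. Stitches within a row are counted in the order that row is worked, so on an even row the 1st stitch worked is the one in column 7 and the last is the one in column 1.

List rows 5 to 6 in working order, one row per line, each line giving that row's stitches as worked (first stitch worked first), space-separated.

Result:
k p p o p k p
p p p x p p p

Derivation:
Row 5: chart row 5, RS - tile across columns 1-7 and work as-is.
Row 6: chart row 6, WS - tiled (columns 1-7): k k k x k k k; work from column 7 back to 1 with k<->p swapped.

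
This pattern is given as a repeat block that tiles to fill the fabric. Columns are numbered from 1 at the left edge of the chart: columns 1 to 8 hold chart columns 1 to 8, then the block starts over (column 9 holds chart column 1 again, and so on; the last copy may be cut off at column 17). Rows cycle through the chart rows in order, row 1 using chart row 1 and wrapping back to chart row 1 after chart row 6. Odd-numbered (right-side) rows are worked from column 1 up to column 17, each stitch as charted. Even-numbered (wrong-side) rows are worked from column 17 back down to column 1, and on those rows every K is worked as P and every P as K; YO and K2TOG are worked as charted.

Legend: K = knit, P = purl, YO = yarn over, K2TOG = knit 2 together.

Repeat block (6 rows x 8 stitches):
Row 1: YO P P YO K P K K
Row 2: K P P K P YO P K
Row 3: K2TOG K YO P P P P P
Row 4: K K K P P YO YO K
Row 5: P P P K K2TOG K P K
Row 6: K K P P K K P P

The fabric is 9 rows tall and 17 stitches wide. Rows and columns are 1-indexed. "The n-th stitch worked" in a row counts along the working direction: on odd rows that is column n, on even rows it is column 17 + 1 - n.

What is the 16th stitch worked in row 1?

Stitch:
K

Derivation:
Row 1: (1-1) mod 6 = 0, so use chart row 1. Odd row -> RS.
Chart row 1 tiled across columns 1-17: YO P P YO K P K K YO P P YO K P K K YO
RS row: no reversal, no swap; stitch n worked = column n.
Stitch 16 in working order -> K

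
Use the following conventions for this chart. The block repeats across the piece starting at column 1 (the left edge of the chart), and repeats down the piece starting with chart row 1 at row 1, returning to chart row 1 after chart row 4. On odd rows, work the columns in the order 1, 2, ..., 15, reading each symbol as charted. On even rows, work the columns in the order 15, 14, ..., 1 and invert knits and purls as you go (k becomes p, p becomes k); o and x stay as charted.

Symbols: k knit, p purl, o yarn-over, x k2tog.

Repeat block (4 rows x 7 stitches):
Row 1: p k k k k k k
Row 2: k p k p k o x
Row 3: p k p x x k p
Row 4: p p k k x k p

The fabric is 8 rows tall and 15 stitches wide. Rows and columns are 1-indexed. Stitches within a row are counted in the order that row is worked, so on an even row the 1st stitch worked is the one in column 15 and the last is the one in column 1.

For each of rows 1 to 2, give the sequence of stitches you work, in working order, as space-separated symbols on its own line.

Result:
p k k k k k k p k k k k k k p
p x o p k p k p x o p k p k p

Derivation:
Row 1: chart row 1, RS - tile across columns 1-15 and work as-is.
Row 2: chart row 2, WS - tiled (columns 1-15): k p k p k o x k p k p k o x k; work from column 15 back to 1 with k<->p swapped.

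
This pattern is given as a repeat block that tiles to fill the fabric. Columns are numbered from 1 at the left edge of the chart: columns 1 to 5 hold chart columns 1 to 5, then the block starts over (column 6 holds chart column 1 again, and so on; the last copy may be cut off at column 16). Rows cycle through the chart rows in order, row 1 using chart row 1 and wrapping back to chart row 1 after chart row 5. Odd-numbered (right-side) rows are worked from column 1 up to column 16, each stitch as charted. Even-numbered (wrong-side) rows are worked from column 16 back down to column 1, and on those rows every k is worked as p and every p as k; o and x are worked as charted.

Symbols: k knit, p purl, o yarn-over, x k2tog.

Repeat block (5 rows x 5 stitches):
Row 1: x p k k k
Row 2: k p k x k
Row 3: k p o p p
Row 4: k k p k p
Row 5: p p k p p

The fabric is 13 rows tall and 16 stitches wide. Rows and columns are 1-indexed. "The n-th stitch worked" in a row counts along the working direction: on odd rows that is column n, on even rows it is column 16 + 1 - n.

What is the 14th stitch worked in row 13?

Stitch:
p

Derivation:
Row 13: (13-1) mod 5 = 2, so use chart row 3. Odd row -> RS.
Chart row 3 tiled across columns 1-16: k p o p p k p o p p k p o p p k
RS row: no reversal, no swap; stitch n worked = column n.
The 14th stitch worked is p.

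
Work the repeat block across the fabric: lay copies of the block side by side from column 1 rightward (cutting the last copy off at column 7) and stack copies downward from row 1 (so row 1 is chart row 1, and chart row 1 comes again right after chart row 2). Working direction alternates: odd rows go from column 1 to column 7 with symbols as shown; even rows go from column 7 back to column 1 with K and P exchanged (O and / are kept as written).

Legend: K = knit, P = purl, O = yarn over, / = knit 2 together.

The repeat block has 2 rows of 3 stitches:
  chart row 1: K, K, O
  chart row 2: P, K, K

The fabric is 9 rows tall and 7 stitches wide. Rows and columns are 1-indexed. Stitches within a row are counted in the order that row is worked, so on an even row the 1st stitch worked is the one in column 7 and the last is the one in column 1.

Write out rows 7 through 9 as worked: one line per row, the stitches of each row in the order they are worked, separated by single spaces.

== ROWS AS WORKED ==
K K O K K O K
K P P K P P K
K K O K K O K

Derivation:
Row 7: chart row 1, RS - tile across columns 1-7 and work as-is.
Row 8: chart row 2, WS - tiled (columns 1-7): P K K P K K P; work from column 7 back to 1 with K<->P swapped.
Row 9: chart row 1, RS - tile across columns 1-7 and work as-is.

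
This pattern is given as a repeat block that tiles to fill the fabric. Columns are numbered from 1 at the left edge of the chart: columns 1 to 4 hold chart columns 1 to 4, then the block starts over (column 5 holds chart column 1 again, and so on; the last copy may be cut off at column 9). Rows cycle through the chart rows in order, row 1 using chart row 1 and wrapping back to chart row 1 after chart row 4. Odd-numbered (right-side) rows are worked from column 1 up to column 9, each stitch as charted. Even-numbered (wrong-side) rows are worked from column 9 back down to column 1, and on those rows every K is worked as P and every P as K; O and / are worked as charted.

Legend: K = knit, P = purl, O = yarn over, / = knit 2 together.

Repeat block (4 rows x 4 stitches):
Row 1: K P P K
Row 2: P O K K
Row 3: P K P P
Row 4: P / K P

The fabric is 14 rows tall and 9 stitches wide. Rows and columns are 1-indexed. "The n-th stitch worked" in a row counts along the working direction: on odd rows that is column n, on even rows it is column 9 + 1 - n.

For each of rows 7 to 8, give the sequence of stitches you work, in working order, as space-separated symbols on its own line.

Row 7: chart row 3, RS - tile across columns 1-9 and work as-is.
Row 8: chart row 4, WS - tiled (columns 1-9): P / K P P / K P P; work from column 9 back to 1 with K<->P swapped.

== ROWS AS WORKED ==
P K P P P K P P P
K K P / K K P / K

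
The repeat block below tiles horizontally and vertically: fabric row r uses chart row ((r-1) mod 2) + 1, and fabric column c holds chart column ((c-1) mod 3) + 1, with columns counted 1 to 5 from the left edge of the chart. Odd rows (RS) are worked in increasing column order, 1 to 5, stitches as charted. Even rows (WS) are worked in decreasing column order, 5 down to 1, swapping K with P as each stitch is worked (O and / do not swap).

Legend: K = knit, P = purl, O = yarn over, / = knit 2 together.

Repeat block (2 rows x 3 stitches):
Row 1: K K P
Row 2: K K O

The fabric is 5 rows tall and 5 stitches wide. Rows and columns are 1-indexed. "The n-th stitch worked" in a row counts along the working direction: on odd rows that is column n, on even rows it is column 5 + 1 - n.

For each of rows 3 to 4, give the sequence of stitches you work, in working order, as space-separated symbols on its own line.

Row 3: chart row 1, RS - tile across columns 1-5 and work as-is.
Row 4: chart row 2, WS - tiled (columns 1-5): K K O K K; work from column 5 back to 1 with K<->P swapped.

== ROWS AS WORKED ==
K K P K K
P P O P P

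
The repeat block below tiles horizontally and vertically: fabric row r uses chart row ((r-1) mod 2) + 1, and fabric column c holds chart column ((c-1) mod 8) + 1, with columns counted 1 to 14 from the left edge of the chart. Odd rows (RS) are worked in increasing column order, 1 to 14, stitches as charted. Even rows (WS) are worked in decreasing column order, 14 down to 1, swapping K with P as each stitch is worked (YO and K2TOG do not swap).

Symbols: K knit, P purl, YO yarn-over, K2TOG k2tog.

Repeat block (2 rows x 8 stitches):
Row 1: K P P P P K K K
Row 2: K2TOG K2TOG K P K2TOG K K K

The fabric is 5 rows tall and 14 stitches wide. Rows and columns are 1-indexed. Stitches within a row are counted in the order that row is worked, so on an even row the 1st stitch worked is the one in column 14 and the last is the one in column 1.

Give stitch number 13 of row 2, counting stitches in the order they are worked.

Row 2 uses chart row ((2-1) mod 2)+1 = 2. Row 2 is even, so WS.
Chart row 2 tiled across columns 1-14: K2TOG K2TOG K P K2TOG K K K K2TOG K2TOG K P K2TOG K
Wrong side: read the tiled row from column 14 down to 1 and exchange K with P (leave YO, K2TOG).
Row 2 as worked: P K2TOG K P K2TOG K2TOG P P P K2TOG K P K2TOG K2TOG
The 13th stitch worked is K2TOG.

== STITCH ==
K2TOG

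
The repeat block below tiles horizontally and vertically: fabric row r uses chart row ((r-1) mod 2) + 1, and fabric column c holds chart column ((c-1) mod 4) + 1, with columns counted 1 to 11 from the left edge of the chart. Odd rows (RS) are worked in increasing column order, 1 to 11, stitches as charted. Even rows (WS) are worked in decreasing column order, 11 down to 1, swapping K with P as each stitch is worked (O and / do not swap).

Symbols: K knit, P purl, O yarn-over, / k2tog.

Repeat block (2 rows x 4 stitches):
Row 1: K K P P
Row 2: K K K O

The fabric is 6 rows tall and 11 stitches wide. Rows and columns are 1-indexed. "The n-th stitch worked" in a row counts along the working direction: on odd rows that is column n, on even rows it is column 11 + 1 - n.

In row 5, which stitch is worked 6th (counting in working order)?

Result:
K

Derivation:
Row 5: (5-1) mod 2 = 0, so use chart row 1. Odd row -> RS.
Chart row 1 tiled across columns 1-11: K K P P K K P P K K P
RS row: no reversal, no swap; stitch n worked = column n.
Stitch 6 in working order -> K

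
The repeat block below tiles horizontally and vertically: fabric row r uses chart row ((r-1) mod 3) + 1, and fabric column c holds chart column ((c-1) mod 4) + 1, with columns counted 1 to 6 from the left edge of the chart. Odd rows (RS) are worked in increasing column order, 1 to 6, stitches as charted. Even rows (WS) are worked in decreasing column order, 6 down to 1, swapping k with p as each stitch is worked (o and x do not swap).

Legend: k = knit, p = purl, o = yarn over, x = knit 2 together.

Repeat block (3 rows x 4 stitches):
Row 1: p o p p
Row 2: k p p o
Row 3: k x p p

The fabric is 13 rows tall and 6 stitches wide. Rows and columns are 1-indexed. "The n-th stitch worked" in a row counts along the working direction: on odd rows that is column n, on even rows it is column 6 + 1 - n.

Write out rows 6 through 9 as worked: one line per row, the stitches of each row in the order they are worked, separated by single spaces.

Row 6: chart row 3, WS - tiled (columns 1-6): k x p p k x; work from column 6 back to 1 with k<->p swapped.
Row 7: chart row 1, RS - tile across columns 1-6 and work as-is.
Row 8: chart row 2, WS - tiled (columns 1-6): k p p o k p; work from column 6 back to 1 with k<->p swapped.
Row 9: chart row 3, RS - tile across columns 1-6 and work as-is.

Rows as worked:
x p k k x p
p o p p p o
k p o k k p
k x p p k x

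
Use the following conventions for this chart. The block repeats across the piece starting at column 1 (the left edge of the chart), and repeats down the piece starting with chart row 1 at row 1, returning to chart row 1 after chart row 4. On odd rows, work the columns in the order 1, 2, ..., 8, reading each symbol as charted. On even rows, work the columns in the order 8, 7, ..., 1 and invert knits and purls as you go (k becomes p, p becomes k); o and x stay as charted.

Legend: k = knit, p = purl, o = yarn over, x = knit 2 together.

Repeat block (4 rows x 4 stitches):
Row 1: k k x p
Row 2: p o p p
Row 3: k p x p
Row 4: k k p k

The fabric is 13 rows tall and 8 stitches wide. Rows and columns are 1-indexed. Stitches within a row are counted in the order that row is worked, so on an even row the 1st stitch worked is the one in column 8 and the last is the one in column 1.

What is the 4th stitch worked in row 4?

Row 4 uses chart row ((4-1) mod 4)+1 = 4. Row 4 is even, so WS.
Chart row 4 tiled across columns 1-8: k k p k k k p k
Wrong side: read the tiled row from column 8 down to 1 and exchange k with p (leave o, x).
Row 4 as worked: p k p p p k p p
The 4th stitch worked is p.

Stitch:
p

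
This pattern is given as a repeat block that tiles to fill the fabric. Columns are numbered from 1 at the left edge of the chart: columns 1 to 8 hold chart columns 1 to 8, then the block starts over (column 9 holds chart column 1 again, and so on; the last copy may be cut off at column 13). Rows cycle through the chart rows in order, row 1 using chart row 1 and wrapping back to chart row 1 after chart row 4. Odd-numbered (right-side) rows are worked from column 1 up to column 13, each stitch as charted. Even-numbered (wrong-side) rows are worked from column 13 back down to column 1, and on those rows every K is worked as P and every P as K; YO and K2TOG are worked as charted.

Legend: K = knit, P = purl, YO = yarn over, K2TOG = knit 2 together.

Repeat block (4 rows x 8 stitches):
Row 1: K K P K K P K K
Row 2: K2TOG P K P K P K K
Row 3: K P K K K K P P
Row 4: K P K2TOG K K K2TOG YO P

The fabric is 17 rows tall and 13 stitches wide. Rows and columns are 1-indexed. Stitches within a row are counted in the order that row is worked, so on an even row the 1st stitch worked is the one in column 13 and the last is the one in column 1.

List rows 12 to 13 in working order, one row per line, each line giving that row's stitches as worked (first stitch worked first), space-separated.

Row 12: chart row 4, WS - tiled (columns 1-13): K P K2TOG K K K2TOG YO P K P K2TOG K K; work from column 13 back to 1 with K<->P swapped.
Row 13: chart row 1, RS - tile across columns 1-13 and work as-is.

Result:
P P K2TOG K P K YO K2TOG P P K2TOG K P
K K P K K P K K K K P K K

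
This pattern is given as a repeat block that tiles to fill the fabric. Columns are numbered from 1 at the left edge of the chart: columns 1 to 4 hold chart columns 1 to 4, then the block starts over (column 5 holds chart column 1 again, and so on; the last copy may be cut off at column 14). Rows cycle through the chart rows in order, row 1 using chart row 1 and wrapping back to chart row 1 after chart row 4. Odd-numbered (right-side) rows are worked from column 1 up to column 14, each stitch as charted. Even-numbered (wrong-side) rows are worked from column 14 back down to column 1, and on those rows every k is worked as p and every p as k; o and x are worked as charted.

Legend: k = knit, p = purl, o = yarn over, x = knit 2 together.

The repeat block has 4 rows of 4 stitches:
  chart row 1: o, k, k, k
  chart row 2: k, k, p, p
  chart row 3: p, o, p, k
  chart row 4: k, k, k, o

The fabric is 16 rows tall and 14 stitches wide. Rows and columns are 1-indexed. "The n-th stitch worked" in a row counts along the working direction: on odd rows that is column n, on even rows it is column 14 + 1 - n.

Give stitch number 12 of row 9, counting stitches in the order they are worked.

For row 9: chart row = ((9-1) mod 4) + 1 = 1; this is a RS (odd) row.
Chart row 1 tiled across columns 1-14: o k k k o k k k o k k k o k
Right side: take the tiled row as-is (worked left to right from column 1).
Counting 12 along the worked row gives k.

Stitch:
k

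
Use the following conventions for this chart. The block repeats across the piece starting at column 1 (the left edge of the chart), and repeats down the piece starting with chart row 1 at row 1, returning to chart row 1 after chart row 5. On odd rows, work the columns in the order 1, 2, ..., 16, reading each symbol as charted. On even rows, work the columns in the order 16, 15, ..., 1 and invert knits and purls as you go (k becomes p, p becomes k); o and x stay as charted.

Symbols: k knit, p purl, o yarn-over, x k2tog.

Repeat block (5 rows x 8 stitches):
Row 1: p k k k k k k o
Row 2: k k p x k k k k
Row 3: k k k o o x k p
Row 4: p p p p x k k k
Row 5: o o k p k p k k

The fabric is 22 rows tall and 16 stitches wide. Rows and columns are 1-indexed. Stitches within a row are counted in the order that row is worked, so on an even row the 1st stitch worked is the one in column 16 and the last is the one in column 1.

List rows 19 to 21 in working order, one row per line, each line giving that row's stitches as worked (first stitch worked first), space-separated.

Rows as worked:
p p p p x k k k p p p p x k k k
p p k p k p o o p p k p k p o o
p k k k k k k o p k k k k k k o

Derivation:
Row 19: chart row 4, RS - tile across columns 1-16 and work as-is.
Row 20: chart row 5, WS - tiled (columns 1-16): o o k p k p k k o o k p k p k k; work from column 16 back to 1 with k<->p swapped.
Row 21: chart row 1, RS - tile across columns 1-16 and work as-is.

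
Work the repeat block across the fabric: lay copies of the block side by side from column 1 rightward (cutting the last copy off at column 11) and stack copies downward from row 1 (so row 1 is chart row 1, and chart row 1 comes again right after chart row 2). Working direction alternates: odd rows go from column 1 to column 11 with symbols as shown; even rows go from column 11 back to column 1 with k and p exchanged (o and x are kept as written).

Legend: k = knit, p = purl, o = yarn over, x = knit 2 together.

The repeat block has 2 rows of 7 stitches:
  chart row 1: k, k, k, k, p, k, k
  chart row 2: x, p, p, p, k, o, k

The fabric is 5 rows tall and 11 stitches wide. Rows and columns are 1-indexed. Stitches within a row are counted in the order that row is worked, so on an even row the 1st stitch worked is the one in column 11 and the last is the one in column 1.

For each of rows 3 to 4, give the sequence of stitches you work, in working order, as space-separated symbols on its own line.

Result:
k k k k p k k k k k k
k k k x p o p k k k x

Derivation:
Row 3: chart row 1, RS - tile across columns 1-11 and work as-is.
Row 4: chart row 2, WS - tiled (columns 1-11): x p p p k o k x p p p; work from column 11 back to 1 with k<->p swapped.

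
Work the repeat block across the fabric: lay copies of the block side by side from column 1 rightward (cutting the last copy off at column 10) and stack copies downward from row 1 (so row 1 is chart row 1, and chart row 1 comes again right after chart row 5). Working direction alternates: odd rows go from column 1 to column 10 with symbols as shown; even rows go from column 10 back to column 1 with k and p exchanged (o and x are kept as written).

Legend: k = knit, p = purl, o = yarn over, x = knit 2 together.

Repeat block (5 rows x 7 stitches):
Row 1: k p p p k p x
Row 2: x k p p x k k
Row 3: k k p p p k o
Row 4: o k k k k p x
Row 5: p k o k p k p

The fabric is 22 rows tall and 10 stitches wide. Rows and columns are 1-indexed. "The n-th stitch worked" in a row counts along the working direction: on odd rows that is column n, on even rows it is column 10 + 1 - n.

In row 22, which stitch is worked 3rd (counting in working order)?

== STITCH ==
x

Derivation:
Row 22: (22-1) mod 5 = 1, so use chart row 2. Even row -> WS.
Chart row 2 tiled across columns 1-10: x k p p x k k x k p
WS row: flip the tiled sequence (start at column 10) and apply k<->p; o and x stay.
Row 22 as worked: k p x p p x k k p x
Counting 3 along the worked row gives x.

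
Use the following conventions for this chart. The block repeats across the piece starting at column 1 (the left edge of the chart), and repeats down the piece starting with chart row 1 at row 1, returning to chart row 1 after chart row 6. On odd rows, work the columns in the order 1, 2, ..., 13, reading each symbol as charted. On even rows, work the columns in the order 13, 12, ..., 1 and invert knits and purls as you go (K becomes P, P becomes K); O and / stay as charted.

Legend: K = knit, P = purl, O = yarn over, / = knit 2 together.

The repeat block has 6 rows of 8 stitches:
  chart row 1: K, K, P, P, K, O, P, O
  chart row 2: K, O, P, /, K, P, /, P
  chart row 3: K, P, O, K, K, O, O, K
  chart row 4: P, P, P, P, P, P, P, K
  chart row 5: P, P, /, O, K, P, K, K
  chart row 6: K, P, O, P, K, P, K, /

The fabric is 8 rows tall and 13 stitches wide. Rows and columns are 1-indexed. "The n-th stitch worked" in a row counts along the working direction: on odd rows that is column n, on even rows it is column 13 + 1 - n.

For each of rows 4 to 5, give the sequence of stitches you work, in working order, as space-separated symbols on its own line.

Row 4: chart row 4, WS - tiled (columns 1-13): P P P P P P P K P P P P P; work from column 13 back to 1 with K<->P swapped.
Row 5: chart row 5, RS - tile across columns 1-13 and work as-is.

Result:
K K K K K P K K K K K K K
P P / O K P K K P P / O K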